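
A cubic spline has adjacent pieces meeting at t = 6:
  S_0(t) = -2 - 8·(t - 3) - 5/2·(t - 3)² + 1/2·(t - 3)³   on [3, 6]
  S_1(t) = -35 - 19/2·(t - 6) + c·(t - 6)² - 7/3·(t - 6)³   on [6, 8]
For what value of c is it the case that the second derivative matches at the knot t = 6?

2

S_0''(t) = -5 + 3·(t - 3), so S_0''(6) = 4. On the right, S_1''(6) = 2c, so c = 2.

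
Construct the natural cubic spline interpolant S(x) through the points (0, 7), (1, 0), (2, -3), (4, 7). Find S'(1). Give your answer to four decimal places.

Put M_i = S'' at the i-th knot. Here h = (1, 1, 2) and Δ = (-7, -3, 5), so the interior equations h_(i-1)·M_(i-1) + 2(h_(i-1)+h_i)·M_i + h_i·M_(i+1) = 6(Δ_i − Δ_(i-1)) read
  1·M_0 + 4·M_1 + 1·M_2 = 6(Δ_1 - Δ_0) = 24
  1·M_1 + 6·M_2 + 2·M_3 = 6(Δ_2 - Δ_1) = 48
Natural end conditions: M_0 = M_3 = 0.
Solving: M_0 = 0, M_1 = 96/23, M_2 = 168/23, M_3 = 0.
On [1, 2], S'(x) = b_1 + 2c_1·(x - 1) + 3d_1·(x - 1)² with b_1 = Δ_1 - h_1(2M_1 + M_2)/6 = -129/23, c_1 = M_1/2 = 48/23, d_1 = (M_2 - M_1)/(6h_1) = 12/23. So S'(1) = -129/23.

-5.6087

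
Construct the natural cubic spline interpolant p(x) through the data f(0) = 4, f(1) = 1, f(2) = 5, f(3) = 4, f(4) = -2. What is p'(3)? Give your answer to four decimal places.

-4.2857

Write m_i for p''(x_i). With h_i = 1, 1, 1, 1 and divided differences Δ_i = -3, 4, -1, -6, the continuity of p' gives the tridiagonal system
  1·m_0 + 4·m_1 + 1·m_2 = 6(Δ_1 - Δ_0) = 42
  1·m_1 + 4·m_2 + 1·m_3 = 6(Δ_2 - Δ_1) = -30
  1·m_2 + 4·m_3 + 1·m_4 = 6(Δ_3 - Δ_2) = -30
Natural end conditions: m_0 = m_4 = 0.
Hence m_0 = 0, m_1 = 90/7, m_2 = -66/7, m_3 = -36/7, m_4 = 0.
On [3, 4], p'(x) = b_3 + 2c_3·(x - 3) + 3d_3·(x - 3)² with b_3 = Δ_3 - h_3(2m_3 + m_4)/6 = -30/7, c_3 = m_3/2 = -18/7, d_3 = (m_4 - m_3)/(6h_3) = 6/7. So p'(3) = -30/7.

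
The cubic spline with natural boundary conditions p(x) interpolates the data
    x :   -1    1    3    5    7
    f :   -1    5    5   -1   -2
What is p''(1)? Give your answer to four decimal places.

-1.6339

Write M_i for p''(x_i). With h_i = 2, 2, 2, 2 and divided differences Δ_i = 3, 0, -3, -1/2, the continuity of p' gives the tridiagonal system
  2·M_0 + 8·M_1 + 2·M_2 = 6(Δ_1 - Δ_0) = -18
  2·M_1 + 8·M_2 + 2·M_3 = 6(Δ_2 - Δ_1) = -18
  2·M_2 + 8·M_3 + 2·M_4 = 6(Δ_3 - Δ_2) = 15
Natural end conditions: M_0 = M_4 = 0.
Solving: M_0 = 0, M_1 = -183/112, M_2 = -69/28, M_3 = 279/112, M_4 = 0.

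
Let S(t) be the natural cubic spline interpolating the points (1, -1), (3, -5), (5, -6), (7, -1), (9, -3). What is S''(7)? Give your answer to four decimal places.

-3.3750

Let m_i = S''(x_i). Step sizes h_i = 2, 2, 2, 2; slopes of the chords Δ_i = (y_(i+1) - y_i)/h_i = -2, -1/2, 5/2, -1.
  2·m_0 + 8·m_1 + 2·m_2 = 6(Δ_1 - Δ_0) = 9
  2·m_1 + 8·m_2 + 2·m_3 = 6(Δ_2 - Δ_1) = 18
  2·m_2 + 8·m_3 + 2·m_4 = 6(Δ_3 - Δ_2) = -21
Natural end conditions: m_0 = m_4 = 0.
Forward elimination and back-substitution give m_0 = 0, m_1 = 3/8, m_2 = 3, m_3 = -27/8, m_4 = 0.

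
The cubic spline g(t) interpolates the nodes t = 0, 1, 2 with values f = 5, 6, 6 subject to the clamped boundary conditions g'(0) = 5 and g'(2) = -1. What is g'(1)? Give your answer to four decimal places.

-0.2500

Put σ_i = g'' at the i-th knot. Here h = (1, 1) and Δ = (1, 0), so the interior equations h_(i-1)·σ_(i-1) + 2(h_(i-1)+h_i)·σ_i + h_i·σ_(i+1) = 6(Δ_i − Δ_(i-1)) read
  1·σ_0 + 4·σ_1 + 1·σ_2 = 6(Δ_1 - Δ_0) = -6
Clamped end conditions give two more equations: 2h_0·σ_0 + h_0·σ_1 = 6(Δ_0 - g'(0)) = -24 and h_1·σ_1 + 2h_1·σ_2 = 6(g'(2) - Δ_1) = -6.
Hence σ_0 = -27/2, σ_1 = 3, σ_2 = -9/2.
On [1, 2], g'(t) = b_1 + 2c_1·(t - 1) + 3d_1·(t - 1)² with b_1 = Δ_1 - h_1(2σ_1 + σ_2)/6 = -1/4, c_1 = σ_1/2 = 3/2, d_1 = (σ_2 - σ_1)/(6h_1) = -5/4. So g'(1) = -1/4.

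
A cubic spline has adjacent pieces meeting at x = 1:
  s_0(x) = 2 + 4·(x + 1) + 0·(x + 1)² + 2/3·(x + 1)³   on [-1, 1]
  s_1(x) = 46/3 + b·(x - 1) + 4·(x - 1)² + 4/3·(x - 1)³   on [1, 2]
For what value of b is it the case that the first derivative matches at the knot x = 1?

s_0'(x) = 4 + 0·(x + 1) + 2·(x + 1)², so s_0'(1) = 12. On the right, s_1'(1) = b, so b = 12.

12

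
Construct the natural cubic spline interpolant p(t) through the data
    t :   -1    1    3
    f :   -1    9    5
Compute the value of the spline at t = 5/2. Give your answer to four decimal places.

Write M_i for p''(x_i). With h_i = 2, 2 and divided differences Δ_i = 5, -2, the continuity of p' gives the tridiagonal system
  2·M_0 + 8·M_1 + 2·M_2 = 6(Δ_1 - Δ_0) = -42
Natural end conditions: M_0 = M_2 = 0.
Forward elimination and back-substitution give M_0 = 0, M_1 = -21/4, M_2 = 0.
On [1, 3], p(t) = 9 + 3/2·(t - 1) - 21/8·(t - 1)² + 7/16·(t - 1)³.
With (t - 1) = 3/2: p(5/2) = 873/128.

6.8203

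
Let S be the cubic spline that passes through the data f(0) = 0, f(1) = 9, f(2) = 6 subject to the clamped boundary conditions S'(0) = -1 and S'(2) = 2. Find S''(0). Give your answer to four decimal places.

49.5000

Put M_i = S'' at the i-th knot. Here h = (1, 1) and Δ = (9, -3), so the interior equations h_(i-1)·M_(i-1) + 2(h_(i-1)+h_i)·M_i + h_i·M_(i+1) = 6(Δ_i − Δ_(i-1)) read
  1·M_0 + 4·M_1 + 1·M_2 = 6(Δ_1 - Δ_0) = -72
Clamped end conditions give two more equations: 2h_0·M_0 + h_0·M_1 = 6(Δ_0 - S'(0)) = 60 and h_1·M_1 + 2h_1·M_2 = 6(S'(2) - Δ_1) = 30.
Solving: M_0 = 99/2, M_1 = -39, M_2 = 69/2.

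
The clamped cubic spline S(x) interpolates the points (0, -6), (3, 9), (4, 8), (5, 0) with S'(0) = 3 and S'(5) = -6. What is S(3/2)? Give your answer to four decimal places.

1.6552

Write M_i for S''(x_i). With h_i = 3, 1, 1 and divided differences Δ_i = 5, -1, -8, the continuity of S' gives the tridiagonal system
  3·M_0 + 8·M_1 + 1·M_2 = 6(Δ_1 - Δ_0) = -36
  1·M_1 + 4·M_2 + 1·M_3 = 6(Δ_2 - Δ_1) = -42
Clamped end conditions give two more equations: 2h_0·M_0 + h_0·M_1 = 6(Δ_0 - S'(0)) = 12 and h_2·M_2 + 2h_2·M_3 = 6(S'(5) - Δ_2) = 12.
Solving the tridiagonal system: M_0 = 124/29, M_1 = -132/29, M_2 = -360/29, M_3 = 354/29.
On [0, 3], S(x) = -6 + 3·x + 62/29·x² - 128/261·x³.
With x = 3/2: S(3/2) = 48/29.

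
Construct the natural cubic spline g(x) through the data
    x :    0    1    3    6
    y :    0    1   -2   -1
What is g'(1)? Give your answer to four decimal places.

Let σ_i = g''(x_i). Step sizes h_i = 1, 2, 3; slopes of the chords Δ_i = (y_(i+1) - y_i)/h_i = 1, -3/2, 1/3.
  1·σ_0 + 6·σ_1 + 2·σ_2 = 6(Δ_1 - Δ_0) = -15
  2·σ_1 + 10·σ_2 + 3·σ_3 = 6(Δ_2 - Δ_1) = 11
Natural end conditions: σ_0 = σ_3 = 0.
Forward elimination and back-substitution give σ_0 = 0, σ_1 = -43/14, σ_2 = 12/7, σ_3 = 0.
On [1, 3], g'(x) = b_1 + 2c_1·(x - 1) + 3d_1·(x - 1)² with b_1 = Δ_1 - h_1(2σ_1 + σ_2)/6 = -1/42, c_1 = σ_1/2 = -43/28, d_1 = (σ_2 - σ_1)/(6h_1) = 67/168. So g'(1) = -1/42.

-0.0238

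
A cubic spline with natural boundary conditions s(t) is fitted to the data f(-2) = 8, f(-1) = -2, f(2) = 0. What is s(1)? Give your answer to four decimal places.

-4.2222

Let M_i = s''(x_i). Step sizes h_i = 1, 3; slopes of the chords Δ_i = (y_(i+1) - y_i)/h_i = -10, 2/3.
  1·M_0 + 8·M_1 + 3·M_2 = 6(Δ_1 - Δ_0) = 64
Natural end conditions: M_0 = M_2 = 0.
Solving: M_0 = 0, M_1 = 8, M_2 = 0.
On [-1, 2], s(t) = -2 - 22/3·(t + 1) + 4·(t + 1)² - 4/9·(t + 1)³.
With (t + 1) = 2: s(1) = -38/9.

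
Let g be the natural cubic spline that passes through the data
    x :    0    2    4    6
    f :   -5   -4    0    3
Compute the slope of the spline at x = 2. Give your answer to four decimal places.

1.3667

Write M_i for g''(x_i). With h_i = 2, 2, 2 and divided differences Δ_i = 1/2, 2, 3/2, the continuity of g' gives the tridiagonal system
  2·M_0 + 8·M_1 + 2·M_2 = 6(Δ_1 - Δ_0) = 9
  2·M_1 + 8·M_2 + 2·M_3 = 6(Δ_2 - Δ_1) = -3
Natural end conditions: M_0 = M_3 = 0.
Forward elimination and back-substitution give M_0 = 0, M_1 = 13/10, M_2 = -7/10, M_3 = 0.
On [2, 4], g'(x) = b_1 + 2c_1·(x - 2) + 3d_1·(x - 2)² with b_1 = Δ_1 - h_1(2M_1 + M_2)/6 = 41/30, c_1 = M_1/2 = 13/20, d_1 = (M_2 - M_1)/(6h_1) = -1/6. So g'(2) = 41/30.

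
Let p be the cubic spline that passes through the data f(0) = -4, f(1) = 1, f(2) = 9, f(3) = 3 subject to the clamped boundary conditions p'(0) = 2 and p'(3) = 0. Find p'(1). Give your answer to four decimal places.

9.4667

Write M_i for p''(x_i). With h_i = 1, 1, 1 and divided differences Δ_i = 5, 8, -6, the continuity of p' gives the tridiagonal system
  1·M_0 + 4·M_1 + 1·M_2 = 6(Δ_1 - Δ_0) = 18
  1·M_1 + 4·M_2 + 1·M_3 = 6(Δ_2 - Δ_1) = -84
Clamped end conditions give two more equations: 2h_0·M_0 + h_0·M_1 = 6(Δ_0 - p'(0)) = 18 and h_2·M_2 + 2h_2·M_3 = 6(p'(3) - Δ_2) = 36.
Solving: M_0 = 46/15, M_1 = 178/15, M_2 = -488/15, M_3 = 514/15.
On [1, 2], p'(x) = b_1 + 2c_1·(x - 1) + 3d_1·(x - 1)² with b_1 = Δ_1 - h_1(2M_1 + M_2)/6 = 142/15, c_1 = M_1/2 = 89/15, d_1 = (M_2 - M_1)/(6h_1) = -37/5. So p'(1) = 142/15.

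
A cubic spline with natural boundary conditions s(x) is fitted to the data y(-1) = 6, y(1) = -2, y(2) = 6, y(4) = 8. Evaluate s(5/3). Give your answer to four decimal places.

3.2360

Write m_i for s''(x_i). With h_i = 2, 1, 2 and divided differences Δ_i = -4, 8, 1, the continuity of s' gives the tridiagonal system
  2·m_0 + 6·m_1 + 1·m_2 = 6(Δ_1 - Δ_0) = 72
  1·m_1 + 6·m_2 + 2·m_3 = 6(Δ_2 - Δ_1) = -42
Natural end conditions: m_0 = m_3 = 0.
Hence m_0 = 0, m_1 = 474/35, m_2 = -324/35, m_3 = 0.
On [1, 2], s(x) = -2 + 176/35·(x - 1) + 237/35·(x - 1)² - 19/5·(x - 1)³.
With (x - 1) = 2/3: s(5/3) = 3058/945.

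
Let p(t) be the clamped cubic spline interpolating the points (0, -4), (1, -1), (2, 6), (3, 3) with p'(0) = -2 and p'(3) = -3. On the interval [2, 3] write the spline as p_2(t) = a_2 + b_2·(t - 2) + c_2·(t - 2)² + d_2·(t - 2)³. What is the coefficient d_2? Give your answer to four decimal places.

4.8667

Put M_i = p'' at the i-th knot. Here h = (1, 1, 1) and Δ = (3, 7, -3), so the interior equations h_(i-1)·M_(i-1) + 2(h_(i-1)+h_i)·M_i + h_i·M_(i+1) = 6(Δ_i − Δ_(i-1)) read
  1·M_0 + 4·M_1 + 1·M_2 = 6(Δ_1 - Δ_0) = 24
  1·M_1 + 4·M_2 + 1·M_3 = 6(Δ_2 - Δ_1) = -60
Clamped end conditions give two more equations: 2h_0·M_0 + h_0·M_1 = 6(Δ_0 - p'(0)) = 30 and h_2·M_2 + 2h_2·M_3 = 6(p'(3) - Δ_2) = 0.
Solving: M_0 = 164/15, M_1 = 122/15, M_2 = -292/15, M_3 = 146/15.
On [2, 3], with p_2(t) = a_2 + b_2·(t - 2) + c_2·(t - 2)² + d_2·(t - 2)³: c_2 = M_2/2 = -146/15, d_2 = (M_3 - M_2)/(6h_2) = 73/15, b_2 = Δ_2 - h_2(2M_2 + M_3)/6 = 28/15.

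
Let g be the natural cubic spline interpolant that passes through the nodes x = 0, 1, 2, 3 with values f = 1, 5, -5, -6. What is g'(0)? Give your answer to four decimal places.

8.3333

Put σ_i = g'' at the i-th knot. Here h = (1, 1, 1) and Δ = (4, -10, -1), so the interior equations h_(i-1)·σ_(i-1) + 2(h_(i-1)+h_i)·σ_i + h_i·σ_(i+1) = 6(Δ_i − Δ_(i-1)) read
  1·σ_0 + 4·σ_1 + 1·σ_2 = 6(Δ_1 - Δ_0) = -84
  1·σ_1 + 4·σ_2 + 1·σ_3 = 6(Δ_2 - Δ_1) = 54
Natural end conditions: σ_0 = σ_3 = 0.
Solving the tridiagonal system: σ_0 = 0, σ_1 = -26, σ_2 = 20, σ_3 = 0.
On [0, 1], g'(x) = b_0 + 2c_0·x + 3d_0·x² with b_0 = Δ_0 - h_0(2σ_0 + σ_1)/6 = 25/3, c_0 = σ_0/2 = 0, d_0 = (σ_1 - σ_0)/(6h_0) = -13/3. So g'(0) = 25/3.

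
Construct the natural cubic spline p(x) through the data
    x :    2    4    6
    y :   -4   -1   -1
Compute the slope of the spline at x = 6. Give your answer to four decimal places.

With m_i denoting the second derivative at x_i, h_i = 2, 2, and Δ_i = (y_(i+1) − y_i)/h_i = 3/2, 0:
  2·m_0 + 8·m_1 + 2·m_2 = 6(Δ_1 - Δ_0) = -9
Natural end conditions: m_0 = m_2 = 0.
Forward elimination and back-substitution give m_0 = 0, m_1 = -9/8, m_2 = 0.
On [4, 6], p'(x) = b_1 + 2c_1·(x - 4) + 3d_1·(x - 4)² with b_1 = Δ_1 - h_1(2m_1 + m_2)/6 = 3/4, c_1 = m_1/2 = -9/16, d_1 = (m_2 - m_1)/(6h_1) = 3/32. So p'(6) = -3/8.

-0.3750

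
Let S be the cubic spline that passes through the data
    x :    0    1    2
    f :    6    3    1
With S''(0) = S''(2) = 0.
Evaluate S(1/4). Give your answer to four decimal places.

With M_i denoting the second derivative at x_i, h_i = 1, 1, and Δ_i = (y_(i+1) − y_i)/h_i = -3, -2:
  1·M_0 + 4·M_1 + 1·M_2 = 6(Δ_1 - Δ_0) = 6
Natural end conditions: M_0 = M_2 = 0.
Solving the tridiagonal system: M_0 = 0, M_1 = 3/2, M_2 = 0.
On [0, 1], S(x) = 6 - 13/4·x + 0·x² + 1/4·x³.
With x = 1/4: S(1/4) = 1329/256.

5.1914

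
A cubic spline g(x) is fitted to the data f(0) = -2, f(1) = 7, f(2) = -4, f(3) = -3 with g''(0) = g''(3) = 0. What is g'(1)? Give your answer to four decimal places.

-3.2667

With σ_i denoting the second derivative at x_i, h_i = 1, 1, 1, and Δ_i = (y_(i+1) − y_i)/h_i = 9, -11, 1:
  1·σ_0 + 4·σ_1 + 1·σ_2 = 6(Δ_1 - Δ_0) = -120
  1·σ_1 + 4·σ_2 + 1·σ_3 = 6(Δ_2 - Δ_1) = 72
Natural end conditions: σ_0 = σ_3 = 0.
Solving the tridiagonal system: σ_0 = 0, σ_1 = -184/5, σ_2 = 136/5, σ_3 = 0.
On [1, 2], g'(x) = b_1 + 2c_1·(x - 1) + 3d_1·(x - 1)² with b_1 = Δ_1 - h_1(2σ_1 + σ_2)/6 = -49/15, c_1 = σ_1/2 = -92/5, d_1 = (σ_2 - σ_1)/(6h_1) = 32/3. So g'(1) = -49/15.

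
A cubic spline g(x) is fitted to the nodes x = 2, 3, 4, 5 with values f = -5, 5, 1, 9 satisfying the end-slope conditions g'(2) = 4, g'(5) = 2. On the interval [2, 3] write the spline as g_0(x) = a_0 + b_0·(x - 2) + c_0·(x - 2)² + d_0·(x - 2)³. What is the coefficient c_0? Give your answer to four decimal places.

Write M_i for g''(x_i). With h_i = 1, 1, 1 and divided differences Δ_i = 10, -4, 8, the continuity of g' gives the tridiagonal system
  1·M_0 + 4·M_1 + 1·M_2 = 6(Δ_1 - Δ_0) = -84
  1·M_1 + 4·M_2 + 1·M_3 = 6(Δ_2 - Δ_1) = 72
Clamped end conditions give two more equations: 2h_0·M_0 + h_0·M_1 = 6(Δ_0 - g'(2)) = 36 and h_2·M_2 + 2h_2·M_3 = 6(g'(5) - Δ_2) = -36.
Forward elimination and back-substitution give M_0 = 568/15, M_1 = -596/15, M_2 = 556/15, M_3 = -548/15.
On [2, 3], with g_0(x) = a_0 + b_0·(x - 2) + c_0·(x - 2)² + d_0·(x - 2)³: c_0 = M_0/2 = 284/15, d_0 = (M_1 - M_0)/(6h_0) = -194/15, b_0 = Δ_0 - h_0(2M_0 + M_1)/6 = 4.

18.9333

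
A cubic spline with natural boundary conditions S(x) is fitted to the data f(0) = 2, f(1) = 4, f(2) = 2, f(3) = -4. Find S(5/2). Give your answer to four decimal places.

With M_i denoting the second derivative at x_i, h_i = 1, 1, 1, and Δ_i = (y_(i+1) − y_i)/h_i = 2, -2, -6:
  1·M_0 + 4·M_1 + 1·M_2 = 6(Δ_1 - Δ_0) = -24
  1·M_1 + 4·M_2 + 1·M_3 = 6(Δ_2 - Δ_1) = -24
Natural end conditions: M_0 = M_3 = 0.
Forward elimination and back-substitution give M_0 = 0, M_1 = -24/5, M_2 = -24/5, M_3 = 0.
On [2, 3], S(x) = 2 - 22/5·(x - 2) - 12/5·(x - 2)² + 4/5·(x - 2)³.
With (x - 2) = 1/2: S(5/2) = -7/10.

-0.7000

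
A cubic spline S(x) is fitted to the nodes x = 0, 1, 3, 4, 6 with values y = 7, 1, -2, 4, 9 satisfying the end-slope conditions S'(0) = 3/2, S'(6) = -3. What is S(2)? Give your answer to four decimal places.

With σ_i denoting the second derivative at x_i, h_i = 1, 2, 1, 2, and Δ_i = (y_(i+1) − y_i)/h_i = -6, -3/2, 6, 5/2:
  1·σ_0 + 6·σ_1 + 2·σ_2 = 6(Δ_1 - Δ_0) = 27
  2·σ_1 + 6·σ_2 + 1·σ_3 = 6(Δ_2 - Δ_1) = 45
  1·σ_2 + 6·σ_3 + 2·σ_4 = 6(Δ_3 - Δ_2) = -21
Clamped end conditions give two more equations: 2h_0·σ_0 + h_0·σ_1 = 6(Δ_0 - S'(0)) = -45 and h_3·σ_3 + 2h_3·σ_4 = 6(S'(6) - Δ_3) = -33.
Solving the tridiagonal system: σ_0 = -26, σ_1 = 7, σ_2 = 11/2, σ_3 = -2, σ_4 = -29/4.
On [1, 3], S(x) = 1 - 8·(x - 1) + 7/2·(x - 1)² - 1/8·(x - 1)³.
With (x - 1) = 1: S(2) = -29/8.

-3.6250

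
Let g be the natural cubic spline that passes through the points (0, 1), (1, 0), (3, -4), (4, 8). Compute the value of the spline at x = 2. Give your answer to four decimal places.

Write M_i for g''(x_i). With h_i = 1, 2, 1 and divided differences Δ_i = -1, -2, 12, the continuity of g' gives the tridiagonal system
  1·M_0 + 6·M_1 + 2·M_2 = 6(Δ_1 - Δ_0) = -6
  2·M_1 + 6·M_2 + 1·M_3 = 6(Δ_2 - Δ_1) = 84
Natural end conditions: M_0 = M_3 = 0.
Hence M_0 = 0, M_1 = -51/8, M_2 = 129/8, M_3 = 0.
On [1, 3], g(x) = 0 - 25/8·(x - 1) - 51/16·(x - 1)² + 15/8·(x - 1)³.
With (x - 1) = 1: g(2) = -71/16.

-4.4375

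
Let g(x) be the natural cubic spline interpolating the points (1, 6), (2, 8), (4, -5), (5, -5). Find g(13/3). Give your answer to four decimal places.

-5.6481

Put M_i = g'' at the i-th knot. Here h = (1, 2, 1) and Δ = (2, -13/2, 0), so the interior equations h_(i-1)·M_(i-1) + 2(h_(i-1)+h_i)·M_i + h_i·M_(i+1) = 6(Δ_i − Δ_(i-1)) read
  1·M_0 + 6·M_1 + 2·M_2 = 6(Δ_1 - Δ_0) = -51
  2·M_1 + 6·M_2 + 1·M_3 = 6(Δ_2 - Δ_1) = 39
Natural end conditions: M_0 = M_3 = 0.
Solving the tridiagonal system: M_0 = 0, M_1 = -12, M_2 = 21/2, M_3 = 0.
On [4, 5], g(x) = -5 - 7/2·(x - 4) + 21/4·(x - 4)² - 7/4·(x - 4)³.
With (x - 4) = 1/3: g(13/3) = -305/54.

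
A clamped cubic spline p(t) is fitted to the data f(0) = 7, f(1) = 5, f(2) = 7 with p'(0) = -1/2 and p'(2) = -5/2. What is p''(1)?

14

With M_i denoting the second derivative at x_i, h_i = 1, 1, and Δ_i = (y_(i+1) − y_i)/h_i = -2, 2:
  1·M_0 + 4·M_1 + 1·M_2 = 6(Δ_1 - Δ_0) = 24
Clamped end conditions give two more equations: 2h_0·M_0 + h_0·M_1 = 6(Δ_0 - p'(0)) = -9 and h_1·M_1 + 2h_1·M_2 = 6(p'(2) - Δ_1) = -27.
Solving the tridiagonal system: M_0 = -23/2, M_1 = 14, M_2 = -41/2.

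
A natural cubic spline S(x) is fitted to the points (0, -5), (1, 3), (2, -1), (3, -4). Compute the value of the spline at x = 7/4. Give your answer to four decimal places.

Put M_i = S'' at the i-th knot. Here h = (1, 1, 1) and Δ = (8, -4, -3), so the interior equations h_(i-1)·M_(i-1) + 2(h_(i-1)+h_i)·M_i + h_i·M_(i+1) = 6(Δ_i − Δ_(i-1)) read
  1·M_0 + 4·M_1 + 1·M_2 = 6(Δ_1 - Δ_0) = -72
  1·M_1 + 4·M_2 + 1·M_3 = 6(Δ_2 - Δ_1) = 6
Natural end conditions: M_0 = M_3 = 0.
Forward elimination and back-substitution give M_0 = 0, M_1 = -98/5, M_2 = 32/5, M_3 = 0.
On [1, 2], S(x) = 3 + 22/15·(x - 1) - 49/5·(x - 1)² + 13/3·(x - 1)³.
With (x - 1) = 3/4: S(7/4) = 133/320.

0.4156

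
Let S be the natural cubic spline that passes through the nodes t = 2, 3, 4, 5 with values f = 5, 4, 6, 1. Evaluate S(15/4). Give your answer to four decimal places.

5.8813

Put σ_i = S'' at the i-th knot. Here h = (1, 1, 1) and Δ = (-1, 2, -5), so the interior equations h_(i-1)·σ_(i-1) + 2(h_(i-1)+h_i)·σ_i + h_i·σ_(i+1) = 6(Δ_i − Δ_(i-1)) read
  1·σ_0 + 4·σ_1 + 1·σ_2 = 6(Δ_1 - Δ_0) = 18
  1·σ_1 + 4·σ_2 + 1·σ_3 = 6(Δ_2 - Δ_1) = -42
Natural end conditions: σ_0 = σ_3 = 0.
Solving the tridiagonal system: σ_0 = 0, σ_1 = 38/5, σ_2 = -62/5, σ_3 = 0.
On [3, 4], S(t) = 4 + 23/15·(t - 3) + 19/5·(t - 3)² - 10/3·(t - 3)³.
With (t - 3) = 3/4: S(15/4) = 941/160.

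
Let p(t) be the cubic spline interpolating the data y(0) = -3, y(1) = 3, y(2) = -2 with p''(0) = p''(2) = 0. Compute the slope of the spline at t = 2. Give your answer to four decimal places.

Let σ_i = p''(x_i). Step sizes h_i = 1, 1; slopes of the chords Δ_i = (y_(i+1) - y_i)/h_i = 6, -5.
  1·σ_0 + 4·σ_1 + 1·σ_2 = 6(Δ_1 - Δ_0) = -66
Natural end conditions: σ_0 = σ_2 = 0.
Solving: σ_0 = 0, σ_1 = -33/2, σ_2 = 0.
On [1, 2], p'(t) = b_1 + 2c_1·(t - 1) + 3d_1·(t - 1)² with b_1 = Δ_1 - h_1(2σ_1 + σ_2)/6 = 1/2, c_1 = σ_1/2 = -33/4, d_1 = (σ_2 - σ_1)/(6h_1) = 11/4. So p'(2) = -31/4.

-7.7500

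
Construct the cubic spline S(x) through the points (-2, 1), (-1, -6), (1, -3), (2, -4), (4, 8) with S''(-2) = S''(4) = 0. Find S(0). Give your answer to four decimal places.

-5.3669

With M_i denoting the second derivative at x_i, h_i = 1, 2, 1, 2, and Δ_i = (y_(i+1) − y_i)/h_i = -7, 3/2, -1, 6:
  1·M_0 + 6·M_1 + 2·M_2 = 6(Δ_1 - Δ_0) = 51
  2·M_1 + 6·M_2 + 1·M_3 = 6(Δ_2 - Δ_1) = -15
  1·M_2 + 6·M_3 + 2·M_4 = 6(Δ_3 - Δ_2) = 42
Natural end conditions: M_0 = M_4 = 0.
Solving the tridiagonal system: M_0 = 0, M_1 = 683/62, M_2 = -234/31, M_3 = 256/31, M_4 = 0.
On [-1, 1], S(x) = -6 - 619/186·(x + 1) + 683/124·(x + 1)² - 1151/744·(x + 1)³.
With (x + 1) = 1: S(0) = -1331/248.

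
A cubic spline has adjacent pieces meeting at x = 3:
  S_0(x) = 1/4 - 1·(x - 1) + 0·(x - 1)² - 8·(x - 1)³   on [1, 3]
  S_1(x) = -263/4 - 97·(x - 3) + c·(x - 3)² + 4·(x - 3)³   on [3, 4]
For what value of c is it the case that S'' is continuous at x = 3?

S_0''(x) = 0 - 48·(x - 1), so S_0''(3) = -96. On the right, S_1''(3) = 2c, so c = -48.

-48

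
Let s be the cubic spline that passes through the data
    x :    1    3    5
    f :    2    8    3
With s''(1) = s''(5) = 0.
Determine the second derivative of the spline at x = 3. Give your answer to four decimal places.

Let m_i = s''(x_i). Step sizes h_i = 2, 2; slopes of the chords Δ_i = (y_(i+1) - y_i)/h_i = 3, -5/2.
  2·m_0 + 8·m_1 + 2·m_2 = 6(Δ_1 - Δ_0) = -33
Natural end conditions: m_0 = m_2 = 0.
Solving: m_0 = 0, m_1 = -33/8, m_2 = 0.

-4.1250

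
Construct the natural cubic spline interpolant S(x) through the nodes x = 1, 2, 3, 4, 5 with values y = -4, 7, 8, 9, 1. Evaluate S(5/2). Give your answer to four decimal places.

8.0558

With m_i denoting the second derivative at x_i, h_i = 1, 1, 1, 1, and Δ_i = (y_(i+1) − y_i)/h_i = 11, 1, 1, -8:
  1·m_0 + 4·m_1 + 1·m_2 = 6(Δ_1 - Δ_0) = -60
  1·m_1 + 4·m_2 + 1·m_3 = 6(Δ_2 - Δ_1) = 0
  1·m_2 + 4·m_3 + 1·m_4 = 6(Δ_3 - Δ_2) = -54
Natural end conditions: m_0 = m_4 = 0.
Solving the tridiagonal system: m_0 = 0, m_1 = -477/28, m_2 = 57/7, m_3 = -435/28, m_4 = 0.
On [2, 3], S(x) = 7 + 149/28·(x - 2) - 477/56·(x - 2)² + 235/56·(x - 2)³.
With (x - 2) = 1/2: S(5/2) = 3609/448.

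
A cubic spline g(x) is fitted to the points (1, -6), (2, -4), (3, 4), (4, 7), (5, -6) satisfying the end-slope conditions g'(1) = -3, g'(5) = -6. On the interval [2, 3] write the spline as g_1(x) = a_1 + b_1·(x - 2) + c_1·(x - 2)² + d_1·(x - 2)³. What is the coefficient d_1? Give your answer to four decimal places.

With m_i denoting the second derivative at x_i, h_i = 1, 1, 1, 1, and Δ_i = (y_(i+1) − y_i)/h_i = 2, 8, 3, -13:
  1·m_0 + 4·m_1 + 1·m_2 = 6(Δ_1 - Δ_0) = 36
  1·m_1 + 4·m_2 + 1·m_3 = 6(Δ_2 - Δ_1) = -30
  1·m_2 + 4·m_3 + 1·m_4 = 6(Δ_3 - Δ_2) = -96
Clamped end conditions give two more equations: 2h_0·m_0 + h_0·m_1 = 6(Δ_0 - g'(1)) = 30 and h_3·m_3 + 2h_3·m_4 = 6(g'(5) - Δ_3) = 42.
Hence m_0 = 333/28, m_1 = 87/14, m_2 = -3/4, m_3 = -465/14, m_4 = 1053/28.
On [2, 3], with g_1(x) = a_1 + b_1·(x - 2) + c_1·(x - 2)² + d_1·(x - 2)³: c_1 = m_1/2 = 87/28, d_1 = (m_2 - m_1)/(6h_1) = -65/56, b_1 = Δ_1 - h_1(2m_1 + m_2)/6 = 339/56.

-1.1607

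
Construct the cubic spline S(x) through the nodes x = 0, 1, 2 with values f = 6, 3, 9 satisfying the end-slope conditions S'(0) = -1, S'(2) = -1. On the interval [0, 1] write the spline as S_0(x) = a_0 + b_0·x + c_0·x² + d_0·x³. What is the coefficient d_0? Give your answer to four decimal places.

7.7500

With M_i denoting the second derivative at x_i, h_i = 1, 1, and Δ_i = (y_(i+1) − y_i)/h_i = -3, 6:
  1·M_0 + 4·M_1 + 1·M_2 = 6(Δ_1 - Δ_0) = 54
Clamped end conditions give two more equations: 2h_0·M_0 + h_0·M_1 = 6(Δ_0 - S'(0)) = -12 and h_1·M_1 + 2h_1·M_2 = 6(S'(2) - Δ_1) = -42.
Forward elimination and back-substitution give M_0 = -39/2, M_1 = 27, M_2 = -69/2.
On [0, 1], with S_0(x) = a_0 + b_0·x + c_0·x² + d_0·x³: c_0 = M_0/2 = -39/4, d_0 = (M_1 - M_0)/(6h_0) = 31/4, b_0 = Δ_0 - h_0(2M_0 + M_1)/6 = -1.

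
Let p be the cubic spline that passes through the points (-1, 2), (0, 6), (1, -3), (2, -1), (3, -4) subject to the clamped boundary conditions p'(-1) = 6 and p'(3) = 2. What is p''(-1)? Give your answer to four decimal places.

8.4286

With M_i denoting the second derivative at x_i, h_i = 1, 1, 1, 1, and Δ_i = (y_(i+1) − y_i)/h_i = 4, -9, 2, -3:
  1·M_0 + 4·M_1 + 1·M_2 = 6(Δ_1 - Δ_0) = -78
  1·M_1 + 4·M_2 + 1·M_3 = 6(Δ_2 - Δ_1) = 66
  1·M_2 + 4·M_3 + 1·M_4 = 6(Δ_3 - Δ_2) = -30
Clamped end conditions give two more equations: 2h_0·M_0 + h_0·M_1 = 6(Δ_0 - p'(-1)) = -12 and h_3·M_3 + 2h_3·M_4 = 6(p'(3) - Δ_3) = 30.
Solving: M_0 = 59/7, M_1 = -202/7, M_2 = 29, M_3 = -148/7, M_4 = 179/7.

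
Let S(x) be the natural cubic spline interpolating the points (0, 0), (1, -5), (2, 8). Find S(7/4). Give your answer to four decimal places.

3.6953

Let M_i = S''(x_i). Step sizes h_i = 1, 1; slopes of the chords Δ_i = (y_(i+1) - y_i)/h_i = -5, 13.
  1·M_0 + 4·M_1 + 1·M_2 = 6(Δ_1 - Δ_0) = 108
Natural end conditions: M_0 = M_2 = 0.
Solving the tridiagonal system: M_0 = 0, M_1 = 27, M_2 = 0.
On [1, 2], S(x) = -5 + 4·(x - 1) + 27/2·(x - 1)² - 9/2·(x - 1)³.
With (x - 1) = 3/4: S(7/4) = 473/128.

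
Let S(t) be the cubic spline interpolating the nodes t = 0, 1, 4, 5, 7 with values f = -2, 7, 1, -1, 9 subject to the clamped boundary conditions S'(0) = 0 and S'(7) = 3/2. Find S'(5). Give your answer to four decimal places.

1.9045

Let σ_i = S''(x_i). Step sizes h_i = 1, 3, 1, 2; slopes of the chords Δ_i = (y_(i+1) - y_i)/h_i = 9, -2, -2, 5.
  1·σ_0 + 8·σ_1 + 3·σ_2 = 6(Δ_1 - Δ_0) = -66
  3·σ_1 + 8·σ_2 + 1·σ_3 = 6(Δ_2 - Δ_1) = 0
  1·σ_2 + 6·σ_3 + 2·σ_4 = 6(Δ_3 - Δ_2) = 42
Clamped end conditions give two more equations: 2h_0·σ_0 + h_0·σ_1 = 6(Δ_0 - S'(0)) = 54 and h_3·σ_3 + 2h_3·σ_4 = 6(S'(7) - Δ_3) = -21.
Forward elimination and back-substitution give σ_0 = 3741/110, σ_1 = -771/55, σ_2 = 89/22, σ_3 = 533/55, σ_4 = -2221/220.
On [5, 7], S'(t) = b_3 + 2c_3·(t - 5) + 3d_3·(t - 5)² with b_3 = Δ_3 - h_3(2σ_3 + σ_4)/6 = 419/220, c_3 = σ_3/2 = 533/110, d_3 = (σ_4 - σ_3)/(6h_3) = -1451/880. So S'(5) = 419/220.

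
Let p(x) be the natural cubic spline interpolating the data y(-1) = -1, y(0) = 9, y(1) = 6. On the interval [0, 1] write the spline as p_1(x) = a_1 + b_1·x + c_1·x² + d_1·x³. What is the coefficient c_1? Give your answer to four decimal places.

Write m_i for p''(x_i). With h_i = 1, 1 and divided differences Δ_i = 10, -3, the continuity of p' gives the tridiagonal system
  1·m_0 + 4·m_1 + 1·m_2 = 6(Δ_1 - Δ_0) = -78
Natural end conditions: m_0 = m_2 = 0.
Hence m_0 = 0, m_1 = -39/2, m_2 = 0.
On [0, 1], with p_1(x) = a_1 + b_1·x + c_1·x² + d_1·x³: c_1 = m_1/2 = -39/4, d_1 = (m_2 - m_1)/(6h_1) = 13/4, b_1 = Δ_1 - h_1(2m_1 + m_2)/6 = 7/2.

-9.7500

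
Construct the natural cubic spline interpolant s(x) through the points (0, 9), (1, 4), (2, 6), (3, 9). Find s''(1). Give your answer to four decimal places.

Write M_i for s''(x_i). With h_i = 1, 1, 1 and divided differences Δ_i = -5, 2, 3, the continuity of s' gives the tridiagonal system
  1·M_0 + 4·M_1 + 1·M_2 = 6(Δ_1 - Δ_0) = 42
  1·M_1 + 4·M_2 + 1·M_3 = 6(Δ_2 - Δ_1) = 6
Natural end conditions: M_0 = M_3 = 0.
Solving the tridiagonal system: M_0 = 0, M_1 = 54/5, M_2 = -6/5, M_3 = 0.

10.8000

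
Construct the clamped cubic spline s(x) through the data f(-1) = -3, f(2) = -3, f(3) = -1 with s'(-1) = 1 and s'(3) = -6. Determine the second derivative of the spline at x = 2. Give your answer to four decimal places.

Put σ_i = s'' at the i-th knot. Here h = (3, 1) and Δ = (0, 2), so the interior equations h_(i-1)·σ_(i-1) + 2(h_(i-1)+h_i)·σ_i + h_i·σ_(i+1) = 6(Δ_i − Δ_(i-1)) read
  3·σ_0 + 8·σ_1 + 1·σ_2 = 6(Δ_1 - Δ_0) = 12
Clamped end conditions give two more equations: 2h_0·σ_0 + h_0·σ_1 = 6(Δ_0 - s'(-1)) = -6 and h_1·σ_1 + 2h_1·σ_2 = 6(s'(3) - Δ_1) = -48.
Solving: σ_0 = -17/4, σ_1 = 13/2, σ_2 = -109/4.

6.5000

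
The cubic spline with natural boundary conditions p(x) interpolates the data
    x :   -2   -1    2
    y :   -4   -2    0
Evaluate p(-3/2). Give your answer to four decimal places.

Put σ_i = p'' at the i-th knot. Here h = (1, 3) and Δ = (2, 2/3), so the interior equations h_(i-1)·σ_(i-1) + 2(h_(i-1)+h_i)·σ_i + h_i·σ_(i+1) = 6(Δ_i − Δ_(i-1)) read
  1·σ_0 + 8·σ_1 + 3·σ_2 = 6(Δ_1 - Δ_0) = -8
Natural end conditions: σ_0 = σ_2 = 0.
Solving: σ_0 = 0, σ_1 = -1, σ_2 = 0.
On [-2, -1], p(x) = -4 + 13/6·(x + 2) + 0·(x + 2)² - 1/6·(x + 2)³.
With (x + 2) = 1/2: p(-3/2) = -47/16.

-2.9375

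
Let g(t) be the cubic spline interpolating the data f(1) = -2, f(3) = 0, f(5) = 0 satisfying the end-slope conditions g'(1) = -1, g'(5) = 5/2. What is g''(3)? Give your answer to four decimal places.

Write m_i for g''(x_i). With h_i = 2, 2 and divided differences Δ_i = 1, 0, the continuity of g' gives the tridiagonal system
  2·m_0 + 8·m_1 + 2·m_2 = 6(Δ_1 - Δ_0) = -6
Clamped end conditions give two more equations: 2h_0·m_0 + h_0·m_1 = 6(Δ_0 - g'(1)) = 12 and h_1·m_1 + 2h_1·m_2 = 6(g'(5) - Δ_1) = 15.
Forward elimination and back-substitution give m_0 = 37/8, m_1 = -13/4, m_2 = 43/8.

-3.2500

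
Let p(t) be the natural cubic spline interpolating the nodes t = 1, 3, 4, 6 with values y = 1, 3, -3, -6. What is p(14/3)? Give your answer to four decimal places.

Write M_i for p''(x_i). With h_i = 2, 1, 2 and divided differences Δ_i = 1, -6, -3/2, the continuity of p' gives the tridiagonal system
  2·M_0 + 6·M_1 + 1·M_2 = 6(Δ_1 - Δ_0) = -42
  1·M_1 + 6·M_2 + 2·M_3 = 6(Δ_2 - Δ_1) = 27
Natural end conditions: M_0 = M_3 = 0.
Solving: M_0 = 0, M_1 = -279/35, M_2 = 204/35, M_3 = 0.
On [4, 6], p(t) = -3 - 377/70·(t - 4) + 102/35·(t - 4)² - 17/35·(t - 4)³.
With (t - 4) = 2/3: p(14/3) = -1028/189.

-5.4392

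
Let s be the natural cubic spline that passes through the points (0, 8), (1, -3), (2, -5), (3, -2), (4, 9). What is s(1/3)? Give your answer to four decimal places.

Let M_i = s''(x_i). Step sizes h_i = 1, 1, 1, 1; slopes of the chords Δ_i = (y_(i+1) - y_i)/h_i = -11, -2, 3, 11.
  1·M_0 + 4·M_1 + 1·M_2 = 6(Δ_1 - Δ_0) = 54
  1·M_1 + 4·M_2 + 1·M_3 = 6(Δ_2 - Δ_1) = 30
  1·M_2 + 4·M_3 + 1·M_4 = 6(Δ_3 - Δ_2) = 48
Natural end conditions: M_0 = M_4 = 0.
Hence M_0 = 0, M_1 = 369/28, M_2 = 9/7, M_3 = 327/28, M_4 = 0.
On [0, 1], s(x) = 8 - 739/56·x + 0·x² + 123/56·x³.
With x = 1/3: s(1/3) = 232/63.

3.6825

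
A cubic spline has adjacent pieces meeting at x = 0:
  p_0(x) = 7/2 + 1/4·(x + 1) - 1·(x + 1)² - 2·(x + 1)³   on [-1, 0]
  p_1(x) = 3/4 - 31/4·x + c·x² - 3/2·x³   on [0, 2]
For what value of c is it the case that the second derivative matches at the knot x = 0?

-7

p_0''(x) = -2 - 12·(x + 1), so p_0''(0) = -14. On the right, p_1''(0) = 2c, so c = -7.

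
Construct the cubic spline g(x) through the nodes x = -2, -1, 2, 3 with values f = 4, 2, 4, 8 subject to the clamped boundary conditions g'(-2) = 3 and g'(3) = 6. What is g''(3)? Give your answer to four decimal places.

5.8730

With σ_i denoting the second derivative at x_i, h_i = 1, 3, 1, and Δ_i = (y_(i+1) − y_i)/h_i = -2, 2/3, 4:
  1·σ_0 + 8·σ_1 + 3·σ_2 = 6(Δ_1 - Δ_0) = 16
  3·σ_1 + 8·σ_2 + 1·σ_3 = 6(Δ_2 - Δ_1) = 20
Clamped end conditions give two more equations: 2h_0·σ_0 + h_0·σ_1 = 6(Δ_0 - g'(-2)) = -30 and h_2·σ_2 + 2h_2·σ_3 = 6(g'(3) - Δ_2) = 12.
Solving the tridiagonal system: σ_0 = -1072/63, σ_1 = 254/63, σ_2 = 16/63, σ_3 = 370/63.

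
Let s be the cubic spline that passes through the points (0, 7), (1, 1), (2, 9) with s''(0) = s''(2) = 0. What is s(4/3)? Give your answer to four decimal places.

With M_i denoting the second derivative at x_i, h_i = 1, 1, and Δ_i = (y_(i+1) − y_i)/h_i = -6, 8:
  1·M_0 + 4·M_1 + 1·M_2 = 6(Δ_1 - Δ_0) = 84
Natural end conditions: M_0 = M_2 = 0.
Hence M_0 = 0, M_1 = 21, M_2 = 0.
On [1, 2], s(x) = 1 + 1·(x - 1) + 21/2·(x - 1)² - 7/2·(x - 1)³.
With (x - 1) = 1/3: s(4/3) = 64/27.

2.3704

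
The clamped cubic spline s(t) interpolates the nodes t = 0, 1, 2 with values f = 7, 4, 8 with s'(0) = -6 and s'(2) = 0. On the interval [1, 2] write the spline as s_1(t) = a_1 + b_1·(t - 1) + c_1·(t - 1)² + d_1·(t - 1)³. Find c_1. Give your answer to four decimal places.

With M_i denoting the second derivative at x_i, h_i = 1, 1, and Δ_i = (y_(i+1) − y_i)/h_i = -3, 4:
  1·M_0 + 4·M_1 + 1·M_2 = 6(Δ_1 - Δ_0) = 42
Clamped end conditions give two more equations: 2h_0·M_0 + h_0·M_1 = 6(Δ_0 - s'(0)) = 18 and h_1·M_1 + 2h_1·M_2 = 6(s'(2) - Δ_1) = -24.
Hence M_0 = 3/2, M_1 = 15, M_2 = -39/2.
On [1, 2], with s_1(t) = a_1 + b_1·(t - 1) + c_1·(t - 1)² + d_1·(t - 1)³: c_1 = M_1/2 = 15/2, d_1 = (M_2 - M_1)/(6h_1) = -23/4, b_1 = Δ_1 - h_1(2M_1 + M_2)/6 = 9/4.

7.5000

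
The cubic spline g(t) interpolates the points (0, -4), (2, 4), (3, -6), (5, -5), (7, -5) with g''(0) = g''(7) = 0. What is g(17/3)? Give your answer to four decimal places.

-4.0075

With m_i denoting the second derivative at x_i, h_i = 2, 1, 2, 2, and Δ_i = (y_(i+1) − y_i)/h_i = 4, -10, 1/2, 0:
  2·m_0 + 6·m_1 + 1·m_2 = 6(Δ_1 - Δ_0) = -84
  1·m_1 + 6·m_2 + 2·m_3 = 6(Δ_2 - Δ_1) = 63
  2·m_2 + 8·m_3 + 2·m_4 = 6(Δ_3 - Δ_2) = -3
Natural end conditions: m_0 = m_4 = 0.
Hence m_0 = 0, m_1 = -2103/128, m_2 = 933/64, m_3 = -1029/256, m_4 = 0.
On [5, 7], g(t) = -5 + 343/128·(t - 5) - 1029/512·(t - 5)² + 343/1024·(t - 5)³.
With (t - 5) = 2/3: g(17/3) = -6925/1728.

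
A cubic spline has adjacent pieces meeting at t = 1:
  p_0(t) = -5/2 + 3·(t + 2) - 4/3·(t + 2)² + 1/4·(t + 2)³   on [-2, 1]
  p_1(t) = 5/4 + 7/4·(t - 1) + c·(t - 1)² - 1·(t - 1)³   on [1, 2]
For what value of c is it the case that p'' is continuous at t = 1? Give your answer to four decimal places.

p_0''(t) = -8/3 + 3/2·(t + 2), so p_0''(1) = 11/6. On the right, p_1''(1) = 2c, so c = 11/12.

0.9167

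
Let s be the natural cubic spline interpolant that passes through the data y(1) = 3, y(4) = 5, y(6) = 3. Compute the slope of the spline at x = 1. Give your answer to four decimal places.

Let m_i = s''(x_i). Step sizes h_i = 3, 2; slopes of the chords Δ_i = (y_(i+1) - y_i)/h_i = 2/3, -1.
  3·m_0 + 10·m_1 + 2·m_2 = 6(Δ_1 - Δ_0) = -10
Natural end conditions: m_0 = m_2 = 0.
Hence m_0 = 0, m_1 = -1, m_2 = 0.
On [1, 4], s'(x) = b_0 + 2c_0·(x - 1) + 3d_0·(x - 1)² with b_0 = Δ_0 - h_0(2m_0 + m_1)/6 = 7/6, c_0 = m_0/2 = 0, d_0 = (m_1 - m_0)/(6h_0) = -1/18. So s'(1) = 7/6.

1.1667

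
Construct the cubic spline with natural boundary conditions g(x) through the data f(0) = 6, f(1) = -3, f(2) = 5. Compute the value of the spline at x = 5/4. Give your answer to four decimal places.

With M_i denoting the second derivative at x_i, h_i = 1, 1, and Δ_i = (y_(i+1) − y_i)/h_i = -9, 8:
  1·M_0 + 4·M_1 + 1·M_2 = 6(Δ_1 - Δ_0) = 102
Natural end conditions: M_0 = M_2 = 0.
Solving the tridiagonal system: M_0 = 0, M_1 = 51/2, M_2 = 0.
On [1, 2], g(x) = -3 - 1/2·(x - 1) + 51/4·(x - 1)² - 17/4·(x - 1)³.
With (x - 1) = 1/4: g(5/4) = -613/256.

-2.3945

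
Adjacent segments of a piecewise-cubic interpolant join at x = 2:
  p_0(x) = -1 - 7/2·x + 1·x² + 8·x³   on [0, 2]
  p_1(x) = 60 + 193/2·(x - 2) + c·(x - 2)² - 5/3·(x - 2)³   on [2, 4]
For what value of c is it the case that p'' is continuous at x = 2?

49

p_0''(x) = 2 + 48·x, so p_0''(2) = 98. On the right, p_1''(2) = 2c, so c = 49.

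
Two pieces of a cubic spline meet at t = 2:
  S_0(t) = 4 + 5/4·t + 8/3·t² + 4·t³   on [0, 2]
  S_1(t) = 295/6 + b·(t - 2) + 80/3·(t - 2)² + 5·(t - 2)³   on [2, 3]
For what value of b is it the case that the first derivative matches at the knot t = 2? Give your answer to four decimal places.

59.9167

S_0'(t) = 5/4 + 16/3·t + 12·t², so S_0'(2) = 719/12. On the right, S_1'(2) = b, so b = 719/12.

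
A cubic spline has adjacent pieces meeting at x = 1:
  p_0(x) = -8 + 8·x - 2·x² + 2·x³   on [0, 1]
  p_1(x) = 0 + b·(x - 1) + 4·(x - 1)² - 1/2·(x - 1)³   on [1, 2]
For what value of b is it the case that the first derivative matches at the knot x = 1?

p_0'(x) = 8 - 4·x + 6·x², so p_0'(1) = 10. On the right, p_1'(1) = b, so b = 10.

10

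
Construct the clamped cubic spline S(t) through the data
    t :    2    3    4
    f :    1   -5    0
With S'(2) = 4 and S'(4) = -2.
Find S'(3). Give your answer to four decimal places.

Put σ_i = S'' at the i-th knot. Here h = (1, 1) and Δ = (-6, 5), so the interior equations h_(i-1)·σ_(i-1) + 2(h_(i-1)+h_i)·σ_i + h_i·σ_(i+1) = 6(Δ_i − Δ_(i-1)) read
  1·σ_0 + 4·σ_1 + 1·σ_2 = 6(Δ_1 - Δ_0) = 66
Clamped end conditions give two more equations: 2h_0·σ_0 + h_0·σ_1 = 6(Δ_0 - S'(2)) = -60 and h_1·σ_1 + 2h_1·σ_2 = 6(S'(4) - Δ_1) = -42.
Solving the tridiagonal system: σ_0 = -99/2, σ_1 = 39, σ_2 = -81/2.
On [3, 4], S'(t) = b_1 + 2c_1·(t - 3) + 3d_1·(t - 3)² with b_1 = Δ_1 - h_1(2σ_1 + σ_2)/6 = -5/4, c_1 = σ_1/2 = 39/2, d_1 = (σ_2 - σ_1)/(6h_1) = -53/4. So S'(3) = -5/4.

-1.2500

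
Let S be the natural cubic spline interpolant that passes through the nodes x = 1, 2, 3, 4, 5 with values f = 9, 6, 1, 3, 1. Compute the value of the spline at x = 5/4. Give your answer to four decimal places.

Let M_i = S''(x_i). Step sizes h_i = 1, 1, 1, 1; slopes of the chords Δ_i = (y_(i+1) - y_i)/h_i = -3, -5, 2, -2.
  1·M_0 + 4·M_1 + 1·M_2 = 6(Δ_1 - Δ_0) = -12
  1·M_1 + 4·M_2 + 1·M_3 = 6(Δ_2 - Δ_1) = 42
  1·M_2 + 4·M_3 + 1·M_4 = 6(Δ_3 - Δ_2) = -24
Natural end conditions: M_0 = M_4 = 0.
Forward elimination and back-substitution give M_0 = 0, M_1 = -93/14, M_2 = 102/7, M_3 = -135/14, M_4 = 0.
On [1, 2], S(x) = 9 - 53/28·(x - 1) + 0·(x - 1)² - 31/28·(x - 1)³.
With (x - 1) = 1/4: S(5/4) = 15249/1792.

8.5095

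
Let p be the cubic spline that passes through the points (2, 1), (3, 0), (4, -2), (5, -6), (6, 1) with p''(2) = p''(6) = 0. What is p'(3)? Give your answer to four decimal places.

-0.8571

With M_i denoting the second derivative at x_i, h_i = 1, 1, 1, 1, and Δ_i = (y_(i+1) − y_i)/h_i = -1, -2, -4, 7:
  1·M_0 + 4·M_1 + 1·M_2 = 6(Δ_1 - Δ_0) = -6
  1·M_1 + 4·M_2 + 1·M_3 = 6(Δ_2 - Δ_1) = -12
  1·M_2 + 4·M_3 + 1·M_4 = 6(Δ_3 - Δ_2) = 66
Natural end conditions: M_0 = M_4 = 0.
Hence M_0 = 0, M_1 = 3/7, M_2 = -54/7, M_3 = 129/7, M_4 = 0.
On [3, 4], p'(x) = b_1 + 2c_1·(x - 3) + 3d_1·(x - 3)² with b_1 = Δ_1 - h_1(2M_1 + M_2)/6 = -6/7, c_1 = M_1/2 = 3/14, d_1 = (M_2 - M_1)/(6h_1) = -19/14. So p'(3) = -6/7.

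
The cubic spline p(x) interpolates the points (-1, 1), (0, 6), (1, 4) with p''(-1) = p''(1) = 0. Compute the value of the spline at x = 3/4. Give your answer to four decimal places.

4.9102

With M_i denoting the second derivative at x_i, h_i = 1, 1, and Δ_i = (y_(i+1) − y_i)/h_i = 5, -2:
  1·M_0 + 4·M_1 + 1·M_2 = 6(Δ_1 - Δ_0) = -42
Natural end conditions: M_0 = M_2 = 0.
Solving: M_0 = 0, M_1 = -21/2, M_2 = 0.
On [0, 1], p(x) = 6 + 3/2·x - 21/4·x² + 7/4·x³.
With x = 3/4: p(3/4) = 1257/256.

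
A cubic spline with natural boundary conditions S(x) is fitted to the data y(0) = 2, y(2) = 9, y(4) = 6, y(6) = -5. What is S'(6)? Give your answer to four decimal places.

-6.2333

Put m_i = S'' at the i-th knot. Here h = (2, 2, 2) and Δ = (7/2, -3/2, -11/2), so the interior equations h_(i-1)·m_(i-1) + 2(h_(i-1)+h_i)·m_i + h_i·m_(i+1) = 6(Δ_i − Δ_(i-1)) read
  2·m_0 + 8·m_1 + 2·m_2 = 6(Δ_1 - Δ_0) = -30
  2·m_1 + 8·m_2 + 2·m_3 = 6(Δ_2 - Δ_1) = -24
Natural end conditions: m_0 = m_3 = 0.
Forward elimination and back-substitution give m_0 = 0, m_1 = -16/5, m_2 = -11/5, m_3 = 0.
On [4, 6], S'(x) = b_2 + 2c_2·(x - 4) + 3d_2·(x - 4)² with b_2 = Δ_2 - h_2(2m_2 + m_3)/6 = -121/30, c_2 = m_2/2 = -11/10, d_2 = (m_3 - m_2)/(6h_2) = 11/60. So S'(6) = -187/30.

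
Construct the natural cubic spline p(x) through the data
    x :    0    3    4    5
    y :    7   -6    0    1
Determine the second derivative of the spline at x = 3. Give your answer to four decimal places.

Write M_i for p''(x_i). With h_i = 3, 1, 1 and divided differences Δ_i = -13/3, 6, 1, the continuity of p' gives the tridiagonal system
  3·M_0 + 8·M_1 + 1·M_2 = 6(Δ_1 - Δ_0) = 62
  1·M_1 + 4·M_2 + 1·M_3 = 6(Δ_2 - Δ_1) = -30
Natural end conditions: M_0 = M_3 = 0.
Solving the tridiagonal system: M_0 = 0, M_1 = 278/31, M_2 = -302/31, M_3 = 0.

8.9677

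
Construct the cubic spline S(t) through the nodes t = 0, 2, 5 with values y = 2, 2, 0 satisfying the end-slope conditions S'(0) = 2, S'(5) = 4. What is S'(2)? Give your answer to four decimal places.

Put M_i = S'' at the i-th knot. Here h = (2, 3) and Δ = (0, -2/3), so the interior equations h_(i-1)·M_(i-1) + 2(h_(i-1)+h_i)·M_i + h_i·M_(i+1) = 6(Δ_i − Δ_(i-1)) read
  2·M_0 + 10·M_1 + 3·M_2 = 6(Δ_1 - Δ_0) = -4
Clamped end conditions give two more equations: 2h_0·M_0 + h_0·M_1 = 6(Δ_0 - S'(0)) = -12 and h_1·M_1 + 2h_1·M_2 = 6(S'(5) - Δ_1) = 28.
Hence M_0 = -11/5, M_1 = -8/5, M_2 = 82/15.
On [2, 5], S'(t) = b_1 + 2c_1·(t - 2) + 3d_1·(t - 2)² with b_1 = Δ_1 - h_1(2M_1 + M_2)/6 = -9/5, c_1 = M_1/2 = -4/5, d_1 = (M_2 - M_1)/(6h_1) = 53/135. So S'(2) = -9/5.

-1.8000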